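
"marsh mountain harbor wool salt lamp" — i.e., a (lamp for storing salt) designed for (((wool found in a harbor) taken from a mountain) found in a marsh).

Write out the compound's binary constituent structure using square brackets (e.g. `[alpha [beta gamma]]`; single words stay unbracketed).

At the top level: head "lamp" (specifically "salt lamp"); modifier "marsh mountain harbor wool".
Inside "marsh mountain harbor wool": head "wool" (specifically "mountain harbor wool"), modifier "marsh".
Inside "mountain harbor wool": head "wool" (specifically "harbor wool"), modifier "mountain".
Inside "harbor wool": head "wool", modifier "harbor".
Inside "salt lamp": head "lamp", modifier "salt".
Assembled: [[marsh [mountain [harbor wool]]] [salt lamp]].

[[marsh [mountain [harbor wool]]] [salt lamp]]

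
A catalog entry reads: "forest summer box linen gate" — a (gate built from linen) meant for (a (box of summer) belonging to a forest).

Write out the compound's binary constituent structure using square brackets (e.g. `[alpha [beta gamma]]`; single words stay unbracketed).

Whole compound: head "gate" (specifically "linen gate"), modifier "forest summer box".
"forest summer box" → head "box" (specifically "summer box"), modifier "forest".
"summer box" → head "box", modifier "summer".
"linen gate" → head "gate", modifier "linen".
Putting it together: [[forest [summer box]] [linen gate]].

[[forest [summer box]] [linen gate]]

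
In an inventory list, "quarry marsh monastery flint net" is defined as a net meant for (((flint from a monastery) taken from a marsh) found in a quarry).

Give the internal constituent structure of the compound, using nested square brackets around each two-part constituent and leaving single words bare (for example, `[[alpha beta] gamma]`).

[[quarry [marsh [monastery flint]]] net]

The outermost head in the paraphrase is "net", modified by "quarry marsh monastery flint".
Inside "quarry marsh monastery flint": head "flint" (specifically "marsh monastery flint"), modifier "quarry".
Inside "marsh monastery flint": head "flint" (specifically "monastery flint"), modifier "marsh".
Inside "monastery flint": head "flint", modifier "monastery".
Putting it together: [[quarry [marsh [monastery flint]]] net].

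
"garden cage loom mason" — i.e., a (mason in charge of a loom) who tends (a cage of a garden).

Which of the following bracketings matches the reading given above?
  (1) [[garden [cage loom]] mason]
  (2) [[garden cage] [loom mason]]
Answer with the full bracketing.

[[garden cage] [loom mason]]

The paraphrase's head is the "mason" part ("loom mason"); its modifier is "garden cage".
That top-level split, carried through the inner groups, gives [[garden cage] [loom mason]].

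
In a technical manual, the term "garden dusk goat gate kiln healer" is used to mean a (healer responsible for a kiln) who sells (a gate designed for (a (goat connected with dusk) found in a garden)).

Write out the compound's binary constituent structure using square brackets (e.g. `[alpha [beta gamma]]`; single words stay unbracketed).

[[[garden [dusk goat]] gate] [kiln healer]]

Overall it is a kind of healer (specifically "kiln healer"); the modifier is "garden dusk goat gate".
Inside "garden dusk goat gate": head "gate", modifier "garden dusk goat".
Inside "garden dusk goat": head "goat" (specifically "dusk goat"), modifier "garden".
Inside "dusk goat": head "goat", modifier "dusk".
Inside "kiln healer": head "healer", modifier "kiln".
Assembled: [[[garden [dusk goat]] gate] [kiln healer]].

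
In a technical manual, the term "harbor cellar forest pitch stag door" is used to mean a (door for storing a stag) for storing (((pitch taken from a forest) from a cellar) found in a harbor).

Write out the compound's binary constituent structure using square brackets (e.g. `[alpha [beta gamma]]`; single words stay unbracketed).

At the top level: head "door" (specifically "stag door"); modifier "harbor cellar forest pitch".
Within "harbor cellar forest pitch", the head is "pitch" (specifically "cellar forest pitch") and the modifier is "harbor".
Within "cellar forest pitch", the head is "pitch" (specifically "forest pitch") and the modifier is "cellar".
Within "forest pitch", the head is "pitch" and the modifier is "forest".
Within "stag door", the head is "door" and the modifier is "stag".
So the structure is [[harbor [cellar [forest pitch]]] [stag door]].

[[harbor [cellar [forest pitch]]] [stag door]]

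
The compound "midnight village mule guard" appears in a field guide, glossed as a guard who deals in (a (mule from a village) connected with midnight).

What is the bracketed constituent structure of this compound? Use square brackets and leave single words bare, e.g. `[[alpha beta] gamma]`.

Whole compound: head "guard", modifier "midnight village mule".
Within "midnight village mule", the head is "mule" (specifically "village mule") and the modifier is "midnight".
Within "village mule", the head is "mule" and the modifier is "village".
So the structure is [[midnight [village mule]] guard].

[[midnight [village mule]] guard]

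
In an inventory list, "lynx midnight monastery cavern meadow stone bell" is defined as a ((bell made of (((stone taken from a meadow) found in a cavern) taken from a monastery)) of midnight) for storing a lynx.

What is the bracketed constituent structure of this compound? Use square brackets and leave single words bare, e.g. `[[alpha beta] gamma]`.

[lynx [midnight [[monastery [cavern [meadow stone]]] bell]]]

At the top level: head "bell" (specifically "midnight monastery cavern meadow stone bell"); modifier "lynx".
Inside "midnight monastery cavern meadow stone bell": head "bell" (specifically "monastery cavern meadow stone bell"), modifier "midnight".
Inside "monastery cavern meadow stone bell": head "bell", modifier "monastery cavern meadow stone".
Inside "monastery cavern meadow stone": head "stone" (specifically "cavern meadow stone"), modifier "monastery".
Inside "cavern meadow stone": head "stone" (specifically "meadow stone"), modifier "cavern".
Inside "meadow stone": head "stone", modifier "meadow".
Assembled: [lynx [midnight [[monastery [cavern [meadow stone]]] bell]]].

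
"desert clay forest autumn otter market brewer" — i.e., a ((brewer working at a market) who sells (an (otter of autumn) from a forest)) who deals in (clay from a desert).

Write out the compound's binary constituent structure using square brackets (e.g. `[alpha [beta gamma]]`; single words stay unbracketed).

[[desert clay] [[forest [autumn otter]] [market brewer]]]

Whole compound: head "brewer" (specifically "forest autumn otter market brewer"), modifier "desert clay".
Within "desert clay", the head is "clay" and the modifier is "desert".
Within "forest autumn otter market brewer", the head is "brewer" (specifically "market brewer") and the modifier is "forest autumn otter".
Within "forest autumn otter", the head is "otter" (specifically "autumn otter") and the modifier is "forest".
Within "autumn otter", the head is "otter" and the modifier is "autumn".
Within "market brewer", the head is "brewer" and the modifier is "market".
Putting it together: [[desert clay] [[forest [autumn otter]] [market brewer]]].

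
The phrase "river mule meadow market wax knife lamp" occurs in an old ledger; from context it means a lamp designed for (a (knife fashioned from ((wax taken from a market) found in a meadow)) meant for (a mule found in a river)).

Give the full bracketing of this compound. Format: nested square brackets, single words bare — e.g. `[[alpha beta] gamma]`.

[[[river mule] [[meadow [market wax]] knife]] lamp]

The outermost head in the paraphrase is "lamp", modified by "river mule meadow market wax knife".
Inside "river mule meadow market wax knife": head "knife" (specifically "meadow market wax knife"), modifier "river mule".
Inside "river mule": head "mule", modifier "river".
Inside "meadow market wax knife": head "knife", modifier "meadow market wax".
Inside "meadow market wax": head "wax" (specifically "market wax"), modifier "meadow".
Inside "market wax": head "wax", modifier "market".
So the structure is [[[river mule] [[meadow [market wax]] knife]] lamp].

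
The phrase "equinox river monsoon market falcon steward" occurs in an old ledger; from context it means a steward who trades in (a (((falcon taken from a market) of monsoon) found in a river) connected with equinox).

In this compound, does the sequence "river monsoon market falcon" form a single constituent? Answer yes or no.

The paraphrase groups the words so that "river monsoon market falcon" is one unit: it corresponds to a single parenthesized sub-phrase.
The full structure is [[equinox [river [monsoon [market falcon]]]] steward], in which [river monsoon market falcon] is a constituent.

yes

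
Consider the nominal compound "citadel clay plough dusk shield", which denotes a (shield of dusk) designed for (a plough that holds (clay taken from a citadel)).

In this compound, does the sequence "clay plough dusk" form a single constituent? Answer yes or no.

no

The top-level split is [citadel clay plough] [dusk shield]; the full structure is [[[citadel clay] plough] [dusk shield]].
"clay plough dusk" straddles a constituent boundary, so it is not a single unit.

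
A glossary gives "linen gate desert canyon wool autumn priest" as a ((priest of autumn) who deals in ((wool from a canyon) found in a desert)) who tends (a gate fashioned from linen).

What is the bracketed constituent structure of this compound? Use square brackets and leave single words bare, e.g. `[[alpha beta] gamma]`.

[[linen gate] [[desert [canyon wool]] [autumn priest]]]

At the top level: head "priest" (specifically "desert canyon wool autumn priest"); modifier "linen gate".
Within "linen gate", the head is "gate" and the modifier is "linen".
Within "desert canyon wool autumn priest", the head is "priest" (specifically "autumn priest") and the modifier is "desert canyon wool".
Within "desert canyon wool", the head is "wool" (specifically "canyon wool") and the modifier is "desert".
Within "canyon wool", the head is "wool" and the modifier is "canyon".
Within "autumn priest", the head is "priest" and the modifier is "autumn".
Putting it together: [[linen gate] [[desert [canyon wool]] [autumn priest]]].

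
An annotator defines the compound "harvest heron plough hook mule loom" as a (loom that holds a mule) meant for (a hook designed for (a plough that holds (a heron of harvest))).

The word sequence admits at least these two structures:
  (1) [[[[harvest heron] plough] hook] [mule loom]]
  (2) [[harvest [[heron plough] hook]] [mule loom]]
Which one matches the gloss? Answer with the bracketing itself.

The paraphrase's head is the "loom" part ("mule loom"); its modifier is "harvest heron plough hook".
That top-level split, carried through the inner groups, gives [[[[harvest heron] plough] hook] [mule loom]].

[[[[harvest heron] plough] hook] [mule loom]]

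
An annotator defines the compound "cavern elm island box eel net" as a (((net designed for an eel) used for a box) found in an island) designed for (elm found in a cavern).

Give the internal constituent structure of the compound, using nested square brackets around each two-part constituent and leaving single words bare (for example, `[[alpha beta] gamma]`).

[[cavern elm] [island [box [eel net]]]]

Whole compound: head "net" (specifically "island box eel net"), modifier "cavern elm".
Inside "cavern elm": head "elm", modifier "cavern".
Inside "island box eel net": head "net" (specifically "box eel net"), modifier "island".
Inside "box eel net": head "net" (specifically "eel net"), modifier "box".
Inside "eel net": head "net", modifier "eel".
So the structure is [[cavern elm] [island [box [eel net]]]].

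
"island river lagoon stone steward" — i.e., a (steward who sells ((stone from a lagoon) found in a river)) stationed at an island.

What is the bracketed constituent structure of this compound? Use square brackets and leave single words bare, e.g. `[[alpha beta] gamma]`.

Overall it is a kind of steward (specifically "river lagoon stone steward"); the modifier is "island".
Inside "river lagoon stone steward": head "steward", modifier "river lagoon stone".
Inside "river lagoon stone": head "stone" (specifically "lagoon stone"), modifier "river".
Inside "lagoon stone": head "stone", modifier "lagoon".
Putting it together: [island [[river [lagoon stone]] steward]].

[island [[river [lagoon stone]] steward]]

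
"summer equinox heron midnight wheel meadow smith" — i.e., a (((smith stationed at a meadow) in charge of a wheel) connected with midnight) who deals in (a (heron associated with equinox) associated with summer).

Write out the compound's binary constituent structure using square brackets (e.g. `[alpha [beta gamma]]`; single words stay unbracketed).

[[summer [equinox heron]] [midnight [wheel [meadow smith]]]]

Overall it is a kind of smith (specifically "midnight wheel meadow smith"); the modifier is "summer equinox heron".
Inside "summer equinox heron": head "heron" (specifically "equinox heron"), modifier "summer".
Inside "equinox heron": head "heron", modifier "equinox".
Inside "midnight wheel meadow smith": head "smith" (specifically "wheel meadow smith"), modifier "midnight".
Inside "wheel meadow smith": head "smith" (specifically "meadow smith"), modifier "wheel".
Inside "meadow smith": head "smith", modifier "meadow".
So the structure is [[summer [equinox heron]] [midnight [wheel [meadow smith]]]].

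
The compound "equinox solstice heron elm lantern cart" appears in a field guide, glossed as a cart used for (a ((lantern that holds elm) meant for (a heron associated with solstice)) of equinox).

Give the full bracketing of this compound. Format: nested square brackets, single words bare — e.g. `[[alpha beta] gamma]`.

[[equinox [[solstice heron] [elm lantern]]] cart]

Overall it is a kind of cart; the modifier is "equinox solstice heron elm lantern".
Inside "equinox solstice heron elm lantern": head "lantern" (specifically "solstice heron elm lantern"), modifier "equinox".
Inside "solstice heron elm lantern": head "lantern" (specifically "elm lantern"), modifier "solstice heron".
Inside "solstice heron": head "heron", modifier "solstice".
Inside "elm lantern": head "lantern", modifier "elm".
Assembled: [[equinox [[solstice heron] [elm lantern]]] cart].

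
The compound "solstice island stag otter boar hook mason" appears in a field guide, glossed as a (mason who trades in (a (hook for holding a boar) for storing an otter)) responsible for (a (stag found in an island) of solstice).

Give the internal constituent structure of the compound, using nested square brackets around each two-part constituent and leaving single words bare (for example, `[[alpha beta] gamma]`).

[[solstice [island stag]] [[otter [boar hook]] mason]]

At the top level: head "mason" (specifically "otter boar hook mason"); modifier "solstice island stag".
Within "solstice island stag", the head is "stag" (specifically "island stag") and the modifier is "solstice".
Within "island stag", the head is "stag" and the modifier is "island".
Within "otter boar hook mason", the head is "mason" and the modifier is "otter boar hook".
Within "otter boar hook", the head is "hook" (specifically "boar hook") and the modifier is "otter".
Within "boar hook", the head is "hook" and the modifier is "boar".
Putting it together: [[solstice [island stag]] [[otter [boar hook]] mason]].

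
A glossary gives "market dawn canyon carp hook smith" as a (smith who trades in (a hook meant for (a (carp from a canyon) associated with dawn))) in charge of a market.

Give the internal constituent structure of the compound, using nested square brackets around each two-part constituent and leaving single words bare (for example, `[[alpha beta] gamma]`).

At the top level: head "smith" (specifically "dawn canyon carp hook smith"); modifier "market".
Within "dawn canyon carp hook smith", the head is "smith" and the modifier is "dawn canyon carp hook".
Within "dawn canyon carp hook", the head is "hook" and the modifier is "dawn canyon carp".
Within "dawn canyon carp", the head is "carp" (specifically "canyon carp") and the modifier is "dawn".
Within "canyon carp", the head is "carp" and the modifier is "canyon".
Assembled: [market [[[dawn [canyon carp]] hook] smith]].

[market [[[dawn [canyon carp]] hook] smith]]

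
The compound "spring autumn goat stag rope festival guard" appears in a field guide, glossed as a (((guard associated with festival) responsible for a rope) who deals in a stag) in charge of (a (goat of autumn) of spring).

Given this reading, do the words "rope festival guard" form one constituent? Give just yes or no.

The paraphrase groups the words so that "rope festival guard" is one unit: it corresponds to a single parenthesized sub-phrase.
The full structure is [[spring [autumn goat]] [stag [rope [festival guard]]]], in which [rope festival guard] is a constituent.

yes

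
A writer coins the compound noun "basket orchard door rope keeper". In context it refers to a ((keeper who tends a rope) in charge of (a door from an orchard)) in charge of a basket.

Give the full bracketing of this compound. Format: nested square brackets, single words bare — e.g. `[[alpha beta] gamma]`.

[basket [[orchard door] [rope keeper]]]

Overall it is a kind of keeper (specifically "orchard door rope keeper"); the modifier is "basket".
Inside "orchard door rope keeper": head "keeper" (specifically "rope keeper"), modifier "orchard door".
Inside "orchard door": head "door", modifier "orchard".
Inside "rope keeper": head "keeper", modifier "rope".
Assembled: [basket [[orchard door] [rope keeper]]].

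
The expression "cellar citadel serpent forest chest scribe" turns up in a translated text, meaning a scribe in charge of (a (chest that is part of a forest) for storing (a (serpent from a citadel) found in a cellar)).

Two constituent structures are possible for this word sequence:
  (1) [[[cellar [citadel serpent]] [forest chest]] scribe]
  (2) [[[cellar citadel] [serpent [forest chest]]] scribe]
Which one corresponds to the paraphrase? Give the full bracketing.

The paraphrase's head is the "scribe" part ("scribe"); its modifier is "cellar citadel serpent forest chest".
That top-level split, carried through the inner groups, gives [[[cellar [citadel serpent]] [forest chest]] scribe].

[[[cellar [citadel serpent]] [forest chest]] scribe]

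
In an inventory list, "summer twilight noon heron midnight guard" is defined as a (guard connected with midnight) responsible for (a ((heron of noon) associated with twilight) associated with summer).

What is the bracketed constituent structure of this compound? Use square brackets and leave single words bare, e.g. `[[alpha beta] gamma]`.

The outermost head in the paraphrase is "guard" (specifically "midnight guard"), modified by "summer twilight noon heron".
Inside "summer twilight noon heron": head "heron" (specifically "twilight noon heron"), modifier "summer".
Inside "twilight noon heron": head "heron" (specifically "noon heron"), modifier "twilight".
Inside "noon heron": head "heron", modifier "noon".
Inside "midnight guard": head "guard", modifier "midnight".
Putting it together: [[summer [twilight [noon heron]]] [midnight guard]].

[[summer [twilight [noon heron]]] [midnight guard]]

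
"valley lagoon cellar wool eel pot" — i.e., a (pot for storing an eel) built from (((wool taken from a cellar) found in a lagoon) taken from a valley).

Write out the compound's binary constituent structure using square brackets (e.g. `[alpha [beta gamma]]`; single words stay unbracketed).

Whole compound: head "pot" (specifically "eel pot"), modifier "valley lagoon cellar wool".
Inside "valley lagoon cellar wool": head "wool" (specifically "lagoon cellar wool"), modifier "valley".
Inside "lagoon cellar wool": head "wool" (specifically "cellar wool"), modifier "lagoon".
Inside "cellar wool": head "wool", modifier "cellar".
Inside "eel pot": head "pot", modifier "eel".
Assembled: [[valley [lagoon [cellar wool]]] [eel pot]].

[[valley [lagoon [cellar wool]]] [eel pot]]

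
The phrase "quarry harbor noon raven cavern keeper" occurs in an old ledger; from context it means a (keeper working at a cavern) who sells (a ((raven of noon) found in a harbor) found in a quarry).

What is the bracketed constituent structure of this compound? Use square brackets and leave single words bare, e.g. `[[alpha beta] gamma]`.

[[quarry [harbor [noon raven]]] [cavern keeper]]

The outermost head in the paraphrase is "keeper" (specifically "cavern keeper"), modified by "quarry harbor noon raven".
"quarry harbor noon raven" → head "raven" (specifically "harbor noon raven"), modifier "quarry".
"harbor noon raven" → head "raven" (specifically "noon raven"), modifier "harbor".
"noon raven" → head "raven", modifier "noon".
"cavern keeper" → head "keeper", modifier "cavern".
So the structure is [[quarry [harbor [noon raven]]] [cavern keeper]].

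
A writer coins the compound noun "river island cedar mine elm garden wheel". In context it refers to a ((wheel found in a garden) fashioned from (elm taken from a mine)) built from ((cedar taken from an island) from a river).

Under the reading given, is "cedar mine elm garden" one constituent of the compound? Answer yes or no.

no

The top-level split is [river island cedar] [mine elm garden wheel]; the full structure is [[river [island cedar]] [[mine elm] [garden wheel]]].
"cedar mine elm garden" straddles a constituent boundary, so it is not a single unit.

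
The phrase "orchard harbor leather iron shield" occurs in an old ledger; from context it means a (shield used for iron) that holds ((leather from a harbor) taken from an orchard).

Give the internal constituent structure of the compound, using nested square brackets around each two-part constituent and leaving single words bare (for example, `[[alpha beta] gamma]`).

The outermost head in the paraphrase is "shield" (specifically "iron shield"), modified by "orchard harbor leather".
"orchard harbor leather" → head "leather" (specifically "harbor leather"), modifier "orchard".
"harbor leather" → head "leather", modifier "harbor".
"iron shield" → head "shield", modifier "iron".
Putting it together: [[orchard [harbor leather]] [iron shield]].

[[orchard [harbor leather]] [iron shield]]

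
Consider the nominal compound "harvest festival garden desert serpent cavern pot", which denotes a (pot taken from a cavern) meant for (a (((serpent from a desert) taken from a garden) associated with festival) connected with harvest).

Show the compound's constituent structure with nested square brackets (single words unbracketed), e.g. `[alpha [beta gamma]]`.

[[harvest [festival [garden [desert serpent]]]] [cavern pot]]

At the top level: head "pot" (specifically "cavern pot"); modifier "harvest festival garden desert serpent".
Within "harvest festival garden desert serpent", the head is "serpent" (specifically "festival garden desert serpent") and the modifier is "harvest".
Within "festival garden desert serpent", the head is "serpent" (specifically "garden desert serpent") and the modifier is "festival".
Within "garden desert serpent", the head is "serpent" (specifically "desert serpent") and the modifier is "garden".
Within "desert serpent", the head is "serpent" and the modifier is "desert".
Within "cavern pot", the head is "pot" and the modifier is "cavern".
Putting it together: [[harvest [festival [garden [desert serpent]]]] [cavern pot]].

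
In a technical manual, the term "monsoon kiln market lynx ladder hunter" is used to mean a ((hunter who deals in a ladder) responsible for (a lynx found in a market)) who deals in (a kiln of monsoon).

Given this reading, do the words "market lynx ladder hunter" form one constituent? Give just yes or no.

The paraphrase groups the words so that "market lynx ladder hunter" is one unit: it corresponds to a single parenthesized sub-phrase.
The full structure is [[monsoon kiln] [[market lynx] [ladder hunter]]], in which [market lynx ladder hunter] is a constituent.

yes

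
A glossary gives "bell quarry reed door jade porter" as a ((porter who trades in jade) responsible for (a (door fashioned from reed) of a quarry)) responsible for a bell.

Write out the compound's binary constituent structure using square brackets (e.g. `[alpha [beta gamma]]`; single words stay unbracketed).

The outermost head in the paraphrase is "porter" (specifically "quarry reed door jade porter"), modified by "bell".
Inside "quarry reed door jade porter": head "porter" (specifically "jade porter"), modifier "quarry reed door".
Inside "quarry reed door": head "door" (specifically "reed door"), modifier "quarry".
Inside "reed door": head "door", modifier "reed".
Inside "jade porter": head "porter", modifier "jade".
Putting it together: [bell [[quarry [reed door]] [jade porter]]].

[bell [[quarry [reed door]] [jade porter]]]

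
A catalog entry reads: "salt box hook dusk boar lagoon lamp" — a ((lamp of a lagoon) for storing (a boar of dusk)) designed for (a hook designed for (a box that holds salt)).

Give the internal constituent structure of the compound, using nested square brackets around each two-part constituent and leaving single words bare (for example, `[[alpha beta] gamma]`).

[[[salt box] hook] [[dusk boar] [lagoon lamp]]]

The outermost head in the paraphrase is "lamp" (specifically "dusk boar lagoon lamp"), modified by "salt box hook".
Inside "salt box hook": head "hook", modifier "salt box".
Inside "salt box": head "box", modifier "salt".
Inside "dusk boar lagoon lamp": head "lamp" (specifically "lagoon lamp"), modifier "dusk boar".
Inside "dusk boar": head "boar", modifier "dusk".
Inside "lagoon lamp": head "lamp", modifier "lagoon".
So the structure is [[[salt box] hook] [[dusk boar] [lagoon lamp]]].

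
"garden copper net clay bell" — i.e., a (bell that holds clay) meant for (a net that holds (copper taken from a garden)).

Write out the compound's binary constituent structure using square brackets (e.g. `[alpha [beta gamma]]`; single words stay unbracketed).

[[[garden copper] net] [clay bell]]

The outermost head in the paraphrase is "bell" (specifically "clay bell"), modified by "garden copper net".
Within "garden copper net", the head is "net" and the modifier is "garden copper".
Within "garden copper", the head is "copper" and the modifier is "garden".
Within "clay bell", the head is "bell" and the modifier is "clay".
So the structure is [[[garden copper] net] [clay bell]].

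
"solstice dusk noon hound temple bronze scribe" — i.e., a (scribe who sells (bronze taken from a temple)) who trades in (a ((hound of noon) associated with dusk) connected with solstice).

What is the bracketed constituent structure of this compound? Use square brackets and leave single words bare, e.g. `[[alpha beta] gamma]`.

The outermost head in the paraphrase is "scribe" (specifically "temple bronze scribe"), modified by "solstice dusk noon hound".
Within "solstice dusk noon hound", the head is "hound" (specifically "dusk noon hound") and the modifier is "solstice".
Within "dusk noon hound", the head is "hound" (specifically "noon hound") and the modifier is "dusk".
Within "noon hound", the head is "hound" and the modifier is "noon".
Within "temple bronze scribe", the head is "scribe" and the modifier is "temple bronze".
Within "temple bronze", the head is "bronze" and the modifier is "temple".
Putting it together: [[solstice [dusk [noon hound]]] [[temple bronze] scribe]].

[[solstice [dusk [noon hound]]] [[temple bronze] scribe]]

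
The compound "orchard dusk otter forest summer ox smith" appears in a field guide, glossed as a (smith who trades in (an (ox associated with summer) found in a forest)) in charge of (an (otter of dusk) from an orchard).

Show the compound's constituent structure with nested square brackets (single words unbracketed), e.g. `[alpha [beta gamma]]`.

At the top level: head "smith" (specifically "forest summer ox smith"); modifier "orchard dusk otter".
Inside "orchard dusk otter": head "otter" (specifically "dusk otter"), modifier "orchard".
Inside "dusk otter": head "otter", modifier "dusk".
Inside "forest summer ox smith": head "smith", modifier "forest summer ox".
Inside "forest summer ox": head "ox" (specifically "summer ox"), modifier "forest".
Inside "summer ox": head "ox", modifier "summer".
So the structure is [[orchard [dusk otter]] [[forest [summer ox]] smith]].

[[orchard [dusk otter]] [[forest [summer ox]] smith]]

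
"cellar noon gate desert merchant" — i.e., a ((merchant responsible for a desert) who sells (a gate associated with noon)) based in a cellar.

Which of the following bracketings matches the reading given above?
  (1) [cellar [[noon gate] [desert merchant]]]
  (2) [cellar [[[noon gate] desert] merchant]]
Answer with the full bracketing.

[cellar [[noon gate] [desert merchant]]]

The paraphrase's head is the "merchant" part ("noon gate desert merchant"); its modifier is "cellar".
That top-level split, carried through the inner groups, gives [cellar [[noon gate] [desert merchant]]].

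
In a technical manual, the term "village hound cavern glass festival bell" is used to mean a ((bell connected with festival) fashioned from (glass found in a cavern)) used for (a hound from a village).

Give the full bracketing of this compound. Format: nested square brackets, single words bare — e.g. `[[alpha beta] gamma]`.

The outermost head in the paraphrase is "bell" (specifically "cavern glass festival bell"), modified by "village hound".
Inside "village hound": head "hound", modifier "village".
Inside "cavern glass festival bell": head "bell" (specifically "festival bell"), modifier "cavern glass".
Inside "cavern glass": head "glass", modifier "cavern".
Inside "festival bell": head "bell", modifier "festival".
Assembled: [[village hound] [[cavern glass] [festival bell]]].

[[village hound] [[cavern glass] [festival bell]]]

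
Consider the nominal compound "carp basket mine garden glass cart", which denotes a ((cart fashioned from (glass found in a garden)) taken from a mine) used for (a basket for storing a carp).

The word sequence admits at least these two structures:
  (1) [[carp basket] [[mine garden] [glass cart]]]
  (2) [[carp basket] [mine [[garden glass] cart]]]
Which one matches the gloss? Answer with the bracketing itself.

[[carp basket] [mine [[garden glass] cart]]]

The paraphrase's head is the "cart" part ("mine garden glass cart"); its modifier is "carp basket".
That top-level split, carried through the inner groups, gives [[carp basket] [mine [[garden glass] cart]]].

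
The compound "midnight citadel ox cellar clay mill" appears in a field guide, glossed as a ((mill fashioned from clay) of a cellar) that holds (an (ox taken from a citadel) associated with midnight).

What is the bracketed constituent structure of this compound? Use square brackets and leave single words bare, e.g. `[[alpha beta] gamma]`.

At the top level: head "mill" (specifically "cellar clay mill"); modifier "midnight citadel ox".
Inside "midnight citadel ox": head "ox" (specifically "citadel ox"), modifier "midnight".
Inside "citadel ox": head "ox", modifier "citadel".
Inside "cellar clay mill": head "mill" (specifically "clay mill"), modifier "cellar".
Inside "clay mill": head "mill", modifier "clay".
Putting it together: [[midnight [citadel ox]] [cellar [clay mill]]].

[[midnight [citadel ox]] [cellar [clay mill]]]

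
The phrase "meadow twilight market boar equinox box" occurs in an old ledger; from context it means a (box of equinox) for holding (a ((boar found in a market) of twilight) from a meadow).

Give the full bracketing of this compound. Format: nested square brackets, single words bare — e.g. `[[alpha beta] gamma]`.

At the top level: head "box" (specifically "equinox box"); modifier "meadow twilight market boar".
Within "meadow twilight market boar", the head is "boar" (specifically "twilight market boar") and the modifier is "meadow".
Within "twilight market boar", the head is "boar" (specifically "market boar") and the modifier is "twilight".
Within "market boar", the head is "boar" and the modifier is "market".
Within "equinox box", the head is "box" and the modifier is "equinox".
Assembled: [[meadow [twilight [market boar]]] [equinox box]].

[[meadow [twilight [market boar]]] [equinox box]]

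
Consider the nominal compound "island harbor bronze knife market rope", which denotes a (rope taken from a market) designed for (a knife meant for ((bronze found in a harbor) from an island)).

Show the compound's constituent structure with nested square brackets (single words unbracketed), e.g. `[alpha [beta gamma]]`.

[[[island [harbor bronze]] knife] [market rope]]

Overall it is a kind of rope (specifically "market rope"); the modifier is "island harbor bronze knife".
Within "island harbor bronze knife", the head is "knife" and the modifier is "island harbor bronze".
Within "island harbor bronze", the head is "bronze" (specifically "harbor bronze") and the modifier is "island".
Within "harbor bronze", the head is "bronze" and the modifier is "harbor".
Within "market rope", the head is "rope" and the modifier is "market".
Putting it together: [[[island [harbor bronze]] knife] [market rope]].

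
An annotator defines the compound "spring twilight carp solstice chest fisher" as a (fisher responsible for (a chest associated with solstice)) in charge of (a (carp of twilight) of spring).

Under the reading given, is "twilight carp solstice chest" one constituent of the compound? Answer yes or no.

The top-level split is [spring twilight carp] [solstice chest fisher]; the full structure is [[spring [twilight carp]] [[solstice chest] fisher]].
"twilight carp solstice chest" straddles a constituent boundary, so it is not a single unit.

no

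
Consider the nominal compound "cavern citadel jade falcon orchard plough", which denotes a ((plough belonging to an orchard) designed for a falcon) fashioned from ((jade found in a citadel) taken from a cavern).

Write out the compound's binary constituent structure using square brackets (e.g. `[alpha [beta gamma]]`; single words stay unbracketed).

Overall it is a kind of plough (specifically "falcon orchard plough"); the modifier is "cavern citadel jade".
"cavern citadel jade" → head "jade" (specifically "citadel jade"), modifier "cavern".
"citadel jade" → head "jade", modifier "citadel".
"falcon orchard plough" → head "plough" (specifically "orchard plough"), modifier "falcon".
"orchard plough" → head "plough", modifier "orchard".
Assembled: [[cavern [citadel jade]] [falcon [orchard plough]]].

[[cavern [citadel jade]] [falcon [orchard plough]]]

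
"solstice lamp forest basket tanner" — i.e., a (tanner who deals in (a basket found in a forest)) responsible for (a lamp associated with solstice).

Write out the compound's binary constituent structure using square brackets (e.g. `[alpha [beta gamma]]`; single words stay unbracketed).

The outermost head in the paraphrase is "tanner" (specifically "forest basket tanner"), modified by "solstice lamp".
Within "solstice lamp", the head is "lamp" and the modifier is "solstice".
Within "forest basket tanner", the head is "tanner" and the modifier is "forest basket".
Within "forest basket", the head is "basket" and the modifier is "forest".
So the structure is [[solstice lamp] [[forest basket] tanner]].

[[solstice lamp] [[forest basket] tanner]]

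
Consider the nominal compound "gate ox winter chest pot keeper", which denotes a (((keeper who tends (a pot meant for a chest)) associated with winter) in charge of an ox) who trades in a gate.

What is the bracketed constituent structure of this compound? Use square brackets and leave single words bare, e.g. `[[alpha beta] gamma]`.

At the top level: head "keeper" (specifically "ox winter chest pot keeper"); modifier "gate".
"ox winter chest pot keeper" → head "keeper" (specifically "winter chest pot keeper"), modifier "ox".
"winter chest pot keeper" → head "keeper" (specifically "chest pot keeper"), modifier "winter".
"chest pot keeper" → head "keeper", modifier "chest pot".
"chest pot" → head "pot", modifier "chest".
Assembled: [gate [ox [winter [[chest pot] keeper]]]].

[gate [ox [winter [[chest pot] keeper]]]]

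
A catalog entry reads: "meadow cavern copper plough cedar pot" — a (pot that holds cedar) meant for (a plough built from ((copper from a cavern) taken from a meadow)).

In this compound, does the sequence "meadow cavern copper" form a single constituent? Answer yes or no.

yes

The paraphrase groups the words so that "meadow cavern copper" is one unit: it corresponds to a single parenthesized sub-phrase.
The full structure is [[[meadow [cavern copper]] plough] [cedar pot]], in which [meadow cavern copper] is a constituent.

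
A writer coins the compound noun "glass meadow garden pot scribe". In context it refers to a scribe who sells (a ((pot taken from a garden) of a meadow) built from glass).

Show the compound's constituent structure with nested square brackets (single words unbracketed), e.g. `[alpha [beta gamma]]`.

[[glass [meadow [garden pot]]] scribe]

Whole compound: head "scribe", modifier "glass meadow garden pot".
Within "glass meadow garden pot", the head is "pot" (specifically "meadow garden pot") and the modifier is "glass".
Within "meadow garden pot", the head is "pot" (specifically "garden pot") and the modifier is "meadow".
Within "garden pot", the head is "pot" and the modifier is "garden".
So the structure is [[glass [meadow [garden pot]]] scribe].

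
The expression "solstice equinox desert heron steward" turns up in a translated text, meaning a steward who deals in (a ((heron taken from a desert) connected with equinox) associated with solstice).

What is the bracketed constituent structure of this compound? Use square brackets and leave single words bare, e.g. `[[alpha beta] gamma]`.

[[solstice [equinox [desert heron]]] steward]

Whole compound: head "steward", modifier "solstice equinox desert heron".
Within "solstice equinox desert heron", the head is "heron" (specifically "equinox desert heron") and the modifier is "solstice".
Within "equinox desert heron", the head is "heron" (specifically "desert heron") and the modifier is "equinox".
Within "desert heron", the head is "heron" and the modifier is "desert".
So the structure is [[solstice [equinox [desert heron]]] steward].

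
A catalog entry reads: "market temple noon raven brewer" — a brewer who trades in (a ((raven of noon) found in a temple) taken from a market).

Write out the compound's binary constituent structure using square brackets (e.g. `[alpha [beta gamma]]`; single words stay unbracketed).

[[market [temple [noon raven]]] brewer]

Whole compound: head "brewer", modifier "market temple noon raven".
Within "market temple noon raven", the head is "raven" (specifically "temple noon raven") and the modifier is "market".
Within "temple noon raven", the head is "raven" (specifically "noon raven") and the modifier is "temple".
Within "noon raven", the head is "raven" and the modifier is "noon".
So the structure is [[market [temple [noon raven]]] brewer].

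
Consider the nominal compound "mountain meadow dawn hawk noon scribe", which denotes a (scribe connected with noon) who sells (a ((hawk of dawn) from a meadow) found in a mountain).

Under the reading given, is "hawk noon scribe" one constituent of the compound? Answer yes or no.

The top-level split is [mountain meadow dawn hawk] [noon scribe]; the full structure is [[mountain [meadow [dawn hawk]]] [noon scribe]].
"hawk noon scribe" straddles a constituent boundary, so it is not a single unit.

no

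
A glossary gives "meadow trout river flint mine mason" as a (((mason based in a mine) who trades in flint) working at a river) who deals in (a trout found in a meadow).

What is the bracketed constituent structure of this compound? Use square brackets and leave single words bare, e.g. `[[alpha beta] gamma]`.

Overall it is a kind of mason (specifically "river flint mine mason"); the modifier is "meadow trout".
"meadow trout" → head "trout", modifier "meadow".
"river flint mine mason" → head "mason" (specifically "flint mine mason"), modifier "river".
"flint mine mason" → head "mason" (specifically "mine mason"), modifier "flint".
"mine mason" → head "mason", modifier "mine".
Putting it together: [[meadow trout] [river [flint [mine mason]]]].

[[meadow trout] [river [flint [mine mason]]]]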